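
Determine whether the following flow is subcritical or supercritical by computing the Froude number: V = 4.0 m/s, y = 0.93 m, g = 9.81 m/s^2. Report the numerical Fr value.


The Froude number is defined as Fr = V / sqrt(g*y).
g*y = 9.81 * 0.93 = 9.1233.
sqrt(g*y) = sqrt(9.1233) = 3.0205.
Fr = 4.0 / 3.0205 = 1.3243.
Since Fr > 1, the flow is supercritical.

1.3243


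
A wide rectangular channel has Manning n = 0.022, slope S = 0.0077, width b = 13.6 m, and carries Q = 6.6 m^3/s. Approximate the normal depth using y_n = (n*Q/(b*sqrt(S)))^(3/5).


We use the wide-channel approximation y_n = (n*Q/(b*sqrt(S)))^(3/5).
sqrt(S) = sqrt(0.0077) = 0.08775.
Numerator: n*Q = 0.022 * 6.6 = 0.1452.
Denominator: b*sqrt(S) = 13.6 * 0.08775 = 1.1934.
arg = 0.1217.
y_n = 0.1217^(3/5) = 0.2826 m.

0.2826


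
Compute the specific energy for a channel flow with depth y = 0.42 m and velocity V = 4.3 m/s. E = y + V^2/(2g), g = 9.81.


Specific energy E = y + V^2/(2g).
Velocity head = V^2/(2g) = 4.3^2 / (2*9.81) = 18.49 / 19.62 = 0.9424 m.
E = 0.42 + 0.9424 = 1.3624 m.

1.3624


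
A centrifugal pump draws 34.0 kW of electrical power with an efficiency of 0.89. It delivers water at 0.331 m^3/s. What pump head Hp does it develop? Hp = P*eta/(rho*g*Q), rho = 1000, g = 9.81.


Pump head formula: Hp = P * eta / (rho * g * Q).
Numerator: P * eta = 34.0 * 1000 * 0.89 = 30260.0 W.
Denominator: rho * g * Q = 1000 * 9.81 * 0.331 = 3247.11.
Hp = 30260.0 / 3247.11 = 9.32 m.

9.32


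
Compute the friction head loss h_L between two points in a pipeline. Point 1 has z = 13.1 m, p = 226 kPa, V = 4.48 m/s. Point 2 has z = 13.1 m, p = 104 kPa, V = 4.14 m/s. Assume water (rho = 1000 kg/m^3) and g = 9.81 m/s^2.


Total head at each section: H = z + p/(rho*g) + V^2/(2g).
H1 = 13.1 + 226*1000/(1000*9.81) + 4.48^2/(2*9.81)
   = 13.1 + 23.038 + 1.023
   = 37.161 m.
H2 = 13.1 + 104*1000/(1000*9.81) + 4.14^2/(2*9.81)
   = 13.1 + 10.601 + 0.8736
   = 24.575 m.
h_L = H1 - H2 = 37.161 - 24.575 = 12.586 m.

12.586


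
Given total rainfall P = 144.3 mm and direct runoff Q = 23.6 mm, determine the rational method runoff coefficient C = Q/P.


The runoff coefficient C = runoff depth / rainfall depth.
C = 23.6 / 144.3
  = 0.1635.

0.1635


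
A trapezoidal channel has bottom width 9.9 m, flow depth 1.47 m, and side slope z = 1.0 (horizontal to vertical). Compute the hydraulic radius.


For a trapezoidal section with side slope z:
A = (b + z*y)*y = (9.9 + 1.0*1.47)*1.47 = 16.714 m^2.
P = b + 2*y*sqrt(1 + z^2) = 9.9 + 2*1.47*sqrt(1 + 1.0^2) = 14.058 m.
R = A/P = 16.714 / 14.058 = 1.1889 m.

1.1889


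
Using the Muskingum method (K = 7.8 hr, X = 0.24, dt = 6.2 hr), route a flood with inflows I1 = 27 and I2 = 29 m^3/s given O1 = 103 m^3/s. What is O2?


Muskingum coefficients:
denom = 2*K*(1-X) + dt = 2*7.8*(1-0.24) + 6.2 = 18.056.
C0 = (dt - 2*K*X)/denom = (6.2 - 2*7.8*0.24)/18.056 = 0.136.
C1 = (dt + 2*K*X)/denom = (6.2 + 2*7.8*0.24)/18.056 = 0.5507.
C2 = (2*K*(1-X) - dt)/denom = 0.3132.
O2 = C0*I2 + C1*I1 + C2*O1
   = 0.136*29 + 0.5507*27 + 0.3132*103
   = 51.08 m^3/s.

51.08


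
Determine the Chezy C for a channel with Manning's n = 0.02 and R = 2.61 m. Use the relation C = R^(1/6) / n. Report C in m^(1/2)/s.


The Chezy coefficient relates to Manning's n through C = R^(1/6) / n.
R^(1/6) = 2.61^(1/6) = 1.173384.
C = 1.173384 / 0.02 = 58.67 m^(1/2)/s.

58.67


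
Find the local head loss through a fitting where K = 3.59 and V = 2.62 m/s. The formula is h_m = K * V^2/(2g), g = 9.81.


Minor loss formula: h_m = K * V^2/(2g).
V^2 = 2.62^2 = 6.8644.
V^2/(2g) = 6.8644 / 19.62 = 0.3499 m.
h_m = 3.59 * 0.3499 = 1.256 m.

1.256


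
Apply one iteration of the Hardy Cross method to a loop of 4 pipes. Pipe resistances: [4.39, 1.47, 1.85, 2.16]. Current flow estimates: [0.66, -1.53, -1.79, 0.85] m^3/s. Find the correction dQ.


Numerator terms (r*Q*|Q|): 4.39*0.66*|0.66| = 1.9123; 1.47*-1.53*|-1.53| = -3.4411; 1.85*-1.79*|-1.79| = -5.9276; 2.16*0.85*|0.85| = 1.5606.
Sum of numerator = -5.8958.
Denominator terms (r*|Q|): 4.39*|0.66| = 2.8974; 1.47*|-1.53| = 2.2491; 1.85*|-1.79| = 3.3115; 2.16*|0.85| = 1.836.
2 * sum of denominator = 2 * 10.294 = 20.588.
dQ = --5.8958 / 20.588 = 0.2864 m^3/s.

0.2864


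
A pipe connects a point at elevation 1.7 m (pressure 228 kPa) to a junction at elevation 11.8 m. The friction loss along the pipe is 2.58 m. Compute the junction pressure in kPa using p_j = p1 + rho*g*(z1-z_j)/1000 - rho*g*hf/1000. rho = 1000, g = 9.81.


Junction pressure: p_j = p1 + rho*g*(z1 - z_j)/1000 - rho*g*hf/1000.
Elevation term = 1000*9.81*(1.7 - 11.8)/1000 = -99.081 kPa.
Friction term = 1000*9.81*2.58/1000 = 25.31 kPa.
p_j = 228 + -99.081 - 25.31 = 103.61 kPa.

103.61


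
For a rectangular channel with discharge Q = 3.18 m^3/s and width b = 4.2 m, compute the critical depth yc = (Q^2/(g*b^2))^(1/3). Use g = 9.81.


Using yc = (Q^2 / (g * b^2))^(1/3):
Q^2 = 3.18^2 = 10.11.
g * b^2 = 9.81 * 4.2^2 = 9.81 * 17.64 = 173.05.
Q^2 / (g*b^2) = 10.11 / 173.05 = 0.0584.
yc = 0.0584^(1/3) = 0.3881 m.

0.3881


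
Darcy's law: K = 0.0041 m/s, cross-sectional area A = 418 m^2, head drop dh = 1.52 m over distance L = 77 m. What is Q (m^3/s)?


Darcy's law: Q = K * A * i, where i = dh/L.
Hydraulic gradient i = 1.52 / 77 = 0.01974.
Q = 0.0041 * 418 * 0.01974
  = 0.0338 m^3/s.

0.0338


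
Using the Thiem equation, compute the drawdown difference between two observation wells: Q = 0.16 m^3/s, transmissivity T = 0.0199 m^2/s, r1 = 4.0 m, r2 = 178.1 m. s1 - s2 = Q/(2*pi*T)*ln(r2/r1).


Thiem equation: s1 - s2 = Q/(2*pi*T) * ln(r2/r1).
ln(r2/r1) = ln(178.1/4.0) = 3.7961.
Q/(2*pi*T) = 0.16 / (2*pi*0.0199) = 0.16 / 0.125 = 1.2796.
s1 - s2 = 1.2796 * 3.7961 = 4.8576 m.

4.8576


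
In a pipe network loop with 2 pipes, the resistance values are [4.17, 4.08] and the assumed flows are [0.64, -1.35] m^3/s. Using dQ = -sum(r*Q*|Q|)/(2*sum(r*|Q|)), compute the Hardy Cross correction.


Numerator terms (r*Q*|Q|): 4.17*0.64*|0.64| = 1.708; 4.08*-1.35*|-1.35| = -7.4358.
Sum of numerator = -5.7278.
Denominator terms (r*|Q|): 4.17*|0.64| = 2.6688; 4.08*|-1.35| = 5.508.
2 * sum of denominator = 2 * 8.1768 = 16.3536.
dQ = --5.7278 / 16.3536 = 0.3502 m^3/s.

0.3502


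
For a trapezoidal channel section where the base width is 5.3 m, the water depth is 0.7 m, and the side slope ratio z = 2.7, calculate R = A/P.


For a trapezoidal section with side slope z:
A = (b + z*y)*y = (5.3 + 2.7*0.7)*0.7 = 5.033 m^2.
P = b + 2*y*sqrt(1 + z^2) = 5.3 + 2*0.7*sqrt(1 + 2.7^2) = 9.331 m.
R = A/P = 5.033 / 9.331 = 0.5394 m.

0.5394


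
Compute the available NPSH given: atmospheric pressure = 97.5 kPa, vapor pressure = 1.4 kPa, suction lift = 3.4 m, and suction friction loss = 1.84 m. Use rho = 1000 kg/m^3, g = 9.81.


NPSHa = p_atm/(rho*g) - z_s - hf_s - p_vap/(rho*g).
p_atm/(rho*g) = 97.5*1000 / (1000*9.81) = 9.939 m.
p_vap/(rho*g) = 1.4*1000 / (1000*9.81) = 0.143 m.
NPSHa = 9.939 - 3.4 - 1.84 - 0.143
      = 4.56 m.

4.56


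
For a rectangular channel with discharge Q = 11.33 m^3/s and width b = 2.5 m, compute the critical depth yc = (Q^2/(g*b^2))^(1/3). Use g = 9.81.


Using yc = (Q^2 / (g * b^2))^(1/3):
Q^2 = 11.33^2 = 128.37.
g * b^2 = 9.81 * 2.5^2 = 9.81 * 6.25 = 61.31.
Q^2 / (g*b^2) = 128.37 / 61.31 = 2.0938.
yc = 2.0938^(1/3) = 1.2793 m.

1.2793


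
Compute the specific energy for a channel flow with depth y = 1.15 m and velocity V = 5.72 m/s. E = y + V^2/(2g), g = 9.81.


Specific energy E = y + V^2/(2g).
Velocity head = V^2/(2g) = 5.72^2 / (2*9.81) = 32.7184 / 19.62 = 1.6676 m.
E = 1.15 + 1.6676 = 2.8176 m.

2.8176


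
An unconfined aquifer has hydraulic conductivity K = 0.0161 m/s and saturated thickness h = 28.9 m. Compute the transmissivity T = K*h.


Transmissivity is defined as T = K * h.
T = 0.0161 * 28.9
  = 0.4653 m^2/s.

0.4653


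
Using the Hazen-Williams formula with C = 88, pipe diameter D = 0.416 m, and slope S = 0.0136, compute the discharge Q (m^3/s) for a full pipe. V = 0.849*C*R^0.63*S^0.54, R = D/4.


For a full circular pipe, R = D/4 = 0.416/4 = 0.104 m.
V = 0.849 * 88 * 0.104^0.63 * 0.0136^0.54
  = 0.849 * 88 * 0.240287 * 0.0982
  = 1.7629 m/s.
Pipe area A = pi*D^2/4 = pi*0.416^2/4 = 0.1359 m^2.
Q = A * V = 0.1359 * 1.7629 = 0.2396 m^3/s.

0.2396


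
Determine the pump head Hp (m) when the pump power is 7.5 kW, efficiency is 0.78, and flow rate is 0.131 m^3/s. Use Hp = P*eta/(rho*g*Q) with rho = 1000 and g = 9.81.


Pump head formula: Hp = P * eta / (rho * g * Q).
Numerator: P * eta = 7.5 * 1000 * 0.78 = 5850.0 W.
Denominator: rho * g * Q = 1000 * 9.81 * 0.131 = 1285.11.
Hp = 5850.0 / 1285.11 = 4.55 m.

4.55


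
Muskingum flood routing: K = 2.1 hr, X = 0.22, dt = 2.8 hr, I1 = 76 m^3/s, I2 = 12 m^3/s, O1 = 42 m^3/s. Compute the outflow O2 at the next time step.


Muskingum coefficients:
denom = 2*K*(1-X) + dt = 2*2.1*(1-0.22) + 2.8 = 6.076.
C0 = (dt - 2*K*X)/denom = (2.8 - 2*2.1*0.22)/6.076 = 0.3088.
C1 = (dt + 2*K*X)/denom = (2.8 + 2*2.1*0.22)/6.076 = 0.6129.
C2 = (2*K*(1-X) - dt)/denom = 0.0783.
O2 = C0*I2 + C1*I1 + C2*O1
   = 0.3088*12 + 0.6129*76 + 0.0783*42
   = 53.58 m^3/s.

53.58


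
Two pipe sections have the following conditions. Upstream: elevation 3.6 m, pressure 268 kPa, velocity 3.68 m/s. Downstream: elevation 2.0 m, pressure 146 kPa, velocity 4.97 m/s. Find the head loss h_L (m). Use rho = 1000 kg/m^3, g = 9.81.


Total head at each section: H = z + p/(rho*g) + V^2/(2g).
H1 = 3.6 + 268*1000/(1000*9.81) + 3.68^2/(2*9.81)
   = 3.6 + 27.319 + 0.6902
   = 31.609 m.
H2 = 2.0 + 146*1000/(1000*9.81) + 4.97^2/(2*9.81)
   = 2.0 + 14.883 + 1.259
   = 18.142 m.
h_L = H1 - H2 = 31.609 - 18.142 = 13.468 m.

13.468


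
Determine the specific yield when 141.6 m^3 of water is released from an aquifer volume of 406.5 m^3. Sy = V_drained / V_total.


Specific yield Sy = Volume drained / Total volume.
Sy = 141.6 / 406.5
   = 0.3483.

0.3483


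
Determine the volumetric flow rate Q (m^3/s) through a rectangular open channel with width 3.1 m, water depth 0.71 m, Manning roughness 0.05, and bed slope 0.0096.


For a rectangular channel, the cross-sectional area A = b * y = 3.1 * 0.71 = 2.2 m^2.
The wetted perimeter P = b + 2y = 3.1 + 2*0.71 = 4.52 m.
Hydraulic radius R = A/P = 2.2/4.52 = 0.4869 m.
Velocity V = (1/n)*R^(2/3)*S^(1/2) = (1/0.05)*0.4869^(2/3)*0.0096^(1/2) = 1.2129 m/s.
Discharge Q = A * V = 2.2 * 1.2129 = 2.67 m^3/s.

2.67


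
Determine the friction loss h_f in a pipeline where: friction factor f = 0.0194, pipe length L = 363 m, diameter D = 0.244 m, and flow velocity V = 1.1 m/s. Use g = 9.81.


Darcy-Weisbach equation: h_f = f * (L/D) * V^2/(2g).
f * L/D = 0.0194 * 363/0.244 = 28.8615.
V^2/(2g) = 1.1^2 / (2*9.81) = 1.21 / 19.62 = 0.0617 m.
h_f = 28.8615 * 0.0617 = 1.78 m.

1.78


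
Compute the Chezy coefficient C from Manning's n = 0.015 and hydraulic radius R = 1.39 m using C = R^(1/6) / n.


The Chezy coefficient relates to Manning's n through C = R^(1/6) / n.
R^(1/6) = 1.39^(1/6) = 1.056418.
C = 1.056418 / 0.015 = 70.43 m^(1/2)/s.

70.43


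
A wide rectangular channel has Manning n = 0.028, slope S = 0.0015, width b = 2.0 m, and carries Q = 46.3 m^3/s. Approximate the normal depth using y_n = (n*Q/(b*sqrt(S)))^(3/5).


We use the wide-channel approximation y_n = (n*Q/(b*sqrt(S)))^(3/5).
sqrt(S) = sqrt(0.0015) = 0.03873.
Numerator: n*Q = 0.028 * 46.3 = 1.2964.
Denominator: b*sqrt(S) = 2.0 * 0.03873 = 0.07746.
arg = 16.7365.
y_n = 16.7365^(3/5) = 5.4225 m.

5.4225


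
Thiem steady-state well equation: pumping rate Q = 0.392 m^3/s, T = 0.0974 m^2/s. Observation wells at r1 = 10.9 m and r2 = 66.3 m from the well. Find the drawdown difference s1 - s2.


Thiem equation: s1 - s2 = Q/(2*pi*T) * ln(r2/r1).
ln(r2/r1) = ln(66.3/10.9) = 1.8054.
Q/(2*pi*T) = 0.392 / (2*pi*0.0974) = 0.392 / 0.612 = 0.6405.
s1 - s2 = 0.6405 * 1.8054 = 1.1565 m.

1.1565


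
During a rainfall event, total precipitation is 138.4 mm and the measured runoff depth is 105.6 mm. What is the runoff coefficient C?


The runoff coefficient C = runoff depth / rainfall depth.
C = 105.6 / 138.4
  = 0.763.

0.763


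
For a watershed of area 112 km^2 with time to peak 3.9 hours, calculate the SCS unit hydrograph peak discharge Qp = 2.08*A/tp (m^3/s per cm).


SCS formula: Qp = 2.08 * A / tp.
Qp = 2.08 * 112 / 3.9
   = 232.96 / 3.9
   = 59.73 m^3/s per cm.

59.73


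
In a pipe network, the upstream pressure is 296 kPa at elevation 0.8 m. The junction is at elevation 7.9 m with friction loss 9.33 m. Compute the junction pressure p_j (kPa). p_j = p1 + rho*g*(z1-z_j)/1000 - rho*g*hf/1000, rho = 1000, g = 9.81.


Junction pressure: p_j = p1 + rho*g*(z1 - z_j)/1000 - rho*g*hf/1000.
Elevation term = 1000*9.81*(0.8 - 7.9)/1000 = -69.651 kPa.
Friction term = 1000*9.81*9.33/1000 = 91.527 kPa.
p_j = 296 + -69.651 - 91.527 = 134.82 kPa.

134.82


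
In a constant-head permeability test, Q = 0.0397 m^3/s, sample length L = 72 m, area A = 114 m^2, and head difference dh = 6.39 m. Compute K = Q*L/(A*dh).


From K = Q*L / (A*dh):
Numerator: Q*L = 0.0397 * 72 = 2.8584.
Denominator: A*dh = 114 * 6.39 = 728.46.
K = 2.8584 / 728.46 = 0.003924 m/s.

0.003924


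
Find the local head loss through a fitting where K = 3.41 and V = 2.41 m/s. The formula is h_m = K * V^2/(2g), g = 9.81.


Minor loss formula: h_m = K * V^2/(2g).
V^2 = 2.41^2 = 5.8081.
V^2/(2g) = 5.8081 / 19.62 = 0.296 m.
h_m = 3.41 * 0.296 = 1.0095 m.

1.0095


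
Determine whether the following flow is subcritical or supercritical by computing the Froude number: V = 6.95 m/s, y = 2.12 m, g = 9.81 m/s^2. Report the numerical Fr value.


The Froude number is defined as Fr = V / sqrt(g*y).
g*y = 9.81 * 2.12 = 20.7972.
sqrt(g*y) = sqrt(20.7972) = 4.5604.
Fr = 6.95 / 4.5604 = 1.524.
Since Fr > 1, the flow is supercritical.

1.524


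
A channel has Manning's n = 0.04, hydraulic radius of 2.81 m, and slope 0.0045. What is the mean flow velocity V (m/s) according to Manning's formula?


Manning's equation gives V = (1/n) * R^(2/3) * S^(1/2).
First, compute R^(2/3) = 2.81^(2/3) = 1.9913.
Next, S^(1/2) = 0.0045^(1/2) = 0.067082.
Then 1/n = 1/0.04 = 25.0.
V = 25.0 * 1.9913 * 0.067082 = 3.3395 m/s.

3.3395


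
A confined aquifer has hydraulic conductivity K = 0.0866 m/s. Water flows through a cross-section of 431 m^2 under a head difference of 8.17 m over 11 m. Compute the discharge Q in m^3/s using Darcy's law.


Darcy's law: Q = K * A * i, where i = dh/L.
Hydraulic gradient i = 8.17 / 11 = 0.742727.
Q = 0.0866 * 431 * 0.742727
  = 27.722 m^3/s.

27.722


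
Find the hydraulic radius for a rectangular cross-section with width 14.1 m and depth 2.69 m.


For a rectangular section:
Flow area A = b * y = 14.1 * 2.69 = 37.93 m^2.
Wetted perimeter P = b + 2y = 14.1 + 2*2.69 = 19.48 m.
Hydraulic radius R = A/P = 37.93 / 19.48 = 1.9471 m.

1.9471


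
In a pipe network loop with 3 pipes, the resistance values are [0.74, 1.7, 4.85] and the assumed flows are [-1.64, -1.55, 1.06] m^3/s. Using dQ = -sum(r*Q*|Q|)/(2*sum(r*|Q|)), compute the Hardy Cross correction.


Numerator terms (r*Q*|Q|): 0.74*-1.64*|-1.64| = -1.9903; 1.7*-1.55*|-1.55| = -4.0842; 4.85*1.06*|1.06| = 5.4495.
Sum of numerator = -0.6251.
Denominator terms (r*|Q|): 0.74*|-1.64| = 1.2136; 1.7*|-1.55| = 2.635; 4.85*|1.06| = 5.141.
2 * sum of denominator = 2 * 8.9896 = 17.9792.
dQ = --0.6251 / 17.9792 = 0.0348 m^3/s.

0.0348


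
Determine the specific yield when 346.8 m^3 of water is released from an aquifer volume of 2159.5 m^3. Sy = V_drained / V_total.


Specific yield Sy = Volume drained / Total volume.
Sy = 346.8 / 2159.5
   = 0.1606.

0.1606


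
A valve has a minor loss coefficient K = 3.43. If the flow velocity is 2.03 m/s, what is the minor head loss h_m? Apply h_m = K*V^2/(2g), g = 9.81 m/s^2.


Minor loss formula: h_m = K * V^2/(2g).
V^2 = 2.03^2 = 4.1209.
V^2/(2g) = 4.1209 / 19.62 = 0.21 m.
h_m = 3.43 * 0.21 = 0.7204 m.

0.7204


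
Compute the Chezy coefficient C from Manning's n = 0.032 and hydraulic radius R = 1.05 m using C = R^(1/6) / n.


The Chezy coefficient relates to Manning's n through C = R^(1/6) / n.
R^(1/6) = 1.05^(1/6) = 1.008165.
C = 1.008165 / 0.032 = 31.51 m^(1/2)/s.

31.51


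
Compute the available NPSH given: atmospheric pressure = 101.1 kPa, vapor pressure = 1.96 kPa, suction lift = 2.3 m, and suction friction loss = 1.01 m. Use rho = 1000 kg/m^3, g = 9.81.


NPSHa = p_atm/(rho*g) - z_s - hf_s - p_vap/(rho*g).
p_atm/(rho*g) = 101.1*1000 / (1000*9.81) = 10.306 m.
p_vap/(rho*g) = 1.96*1000 / (1000*9.81) = 0.2 m.
NPSHa = 10.306 - 2.3 - 1.01 - 0.2
      = 6.8 m.

6.8


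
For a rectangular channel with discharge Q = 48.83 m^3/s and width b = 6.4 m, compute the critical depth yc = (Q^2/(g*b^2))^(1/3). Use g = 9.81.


Using yc = (Q^2 / (g * b^2))^(1/3):
Q^2 = 48.83^2 = 2384.37.
g * b^2 = 9.81 * 6.4^2 = 9.81 * 40.96 = 401.82.
Q^2 / (g*b^2) = 2384.37 / 401.82 = 5.9339.
yc = 5.9339^(1/3) = 1.8104 m.

1.8104


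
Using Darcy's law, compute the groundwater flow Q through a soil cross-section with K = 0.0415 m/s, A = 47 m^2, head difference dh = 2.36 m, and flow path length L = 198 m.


Darcy's law: Q = K * A * i, where i = dh/L.
Hydraulic gradient i = 2.36 / 198 = 0.011919.
Q = 0.0415 * 47 * 0.011919
  = 0.0232 m^3/s.

0.0232


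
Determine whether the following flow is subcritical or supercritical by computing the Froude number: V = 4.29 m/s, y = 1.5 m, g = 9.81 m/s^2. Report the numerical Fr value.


The Froude number is defined as Fr = V / sqrt(g*y).
g*y = 9.81 * 1.5 = 14.715.
sqrt(g*y) = sqrt(14.715) = 3.836.
Fr = 4.29 / 3.836 = 1.1183.
Since Fr > 1, the flow is supercritical.

1.1183


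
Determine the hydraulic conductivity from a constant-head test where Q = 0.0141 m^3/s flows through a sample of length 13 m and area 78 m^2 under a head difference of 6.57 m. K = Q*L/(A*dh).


From K = Q*L / (A*dh):
Numerator: Q*L = 0.0141 * 13 = 0.1833.
Denominator: A*dh = 78 * 6.57 = 512.46.
K = 0.1833 / 512.46 = 0.000358 m/s.

0.000358


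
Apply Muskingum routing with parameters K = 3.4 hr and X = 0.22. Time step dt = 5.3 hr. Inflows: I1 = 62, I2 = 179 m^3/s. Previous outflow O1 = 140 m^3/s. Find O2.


Muskingum coefficients:
denom = 2*K*(1-X) + dt = 2*3.4*(1-0.22) + 5.3 = 10.604.
C0 = (dt - 2*K*X)/denom = (5.3 - 2*3.4*0.22)/10.604 = 0.3587.
C1 = (dt + 2*K*X)/denom = (5.3 + 2*3.4*0.22)/10.604 = 0.6409.
C2 = (2*K*(1-X) - dt)/denom = 0.0004.
O2 = C0*I2 + C1*I1 + C2*O1
   = 0.3587*179 + 0.6409*62 + 0.0004*140
   = 104.0 m^3/s.

104.0


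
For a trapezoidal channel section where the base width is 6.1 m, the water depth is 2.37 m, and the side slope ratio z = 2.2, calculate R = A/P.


For a trapezoidal section with side slope z:
A = (b + z*y)*y = (6.1 + 2.2*2.37)*2.37 = 26.814 m^2.
P = b + 2*y*sqrt(1 + z^2) = 6.1 + 2*2.37*sqrt(1 + 2.2^2) = 17.555 m.
R = A/P = 26.814 / 17.555 = 1.5275 m.

1.5275


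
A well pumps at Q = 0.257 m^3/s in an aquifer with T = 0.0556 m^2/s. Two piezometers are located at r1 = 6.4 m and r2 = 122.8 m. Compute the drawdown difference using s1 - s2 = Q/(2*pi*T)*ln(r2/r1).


Thiem equation: s1 - s2 = Q/(2*pi*T) * ln(r2/r1).
ln(r2/r1) = ln(122.8/6.4) = 2.9543.
Q/(2*pi*T) = 0.257 / (2*pi*0.0556) = 0.257 / 0.3493 = 0.7357.
s1 - s2 = 0.7357 * 2.9543 = 2.1733 m.

2.1733


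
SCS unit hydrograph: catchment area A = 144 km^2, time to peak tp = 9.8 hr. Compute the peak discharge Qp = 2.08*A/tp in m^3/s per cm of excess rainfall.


SCS formula: Qp = 2.08 * A / tp.
Qp = 2.08 * 144 / 9.8
   = 299.52 / 9.8
   = 30.56 m^3/s per cm.

30.56


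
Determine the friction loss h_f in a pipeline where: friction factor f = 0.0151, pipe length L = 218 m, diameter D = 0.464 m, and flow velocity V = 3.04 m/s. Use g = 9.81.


Darcy-Weisbach equation: h_f = f * (L/D) * V^2/(2g).
f * L/D = 0.0151 * 218/0.464 = 7.0944.
V^2/(2g) = 3.04^2 / (2*9.81) = 9.2416 / 19.62 = 0.471 m.
h_f = 7.0944 * 0.471 = 3.342 m.

3.342


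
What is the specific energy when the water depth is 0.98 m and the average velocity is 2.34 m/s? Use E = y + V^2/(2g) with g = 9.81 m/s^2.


Specific energy E = y + V^2/(2g).
Velocity head = V^2/(2g) = 2.34^2 / (2*9.81) = 5.4756 / 19.62 = 0.2791 m.
E = 0.98 + 0.2791 = 1.2591 m.

1.2591


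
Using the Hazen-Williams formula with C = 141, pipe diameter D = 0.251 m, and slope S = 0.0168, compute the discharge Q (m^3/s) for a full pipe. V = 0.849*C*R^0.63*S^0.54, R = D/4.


For a full circular pipe, R = D/4 = 0.251/4 = 0.0628 m.
V = 0.849 * 141 * 0.0628^0.63 * 0.0168^0.54
  = 0.849 * 141 * 0.174782 * 0.11007
  = 2.303 m/s.
Pipe area A = pi*D^2/4 = pi*0.251^2/4 = 0.0495 m^2.
Q = A * V = 0.0495 * 2.303 = 0.114 m^3/s.

0.114


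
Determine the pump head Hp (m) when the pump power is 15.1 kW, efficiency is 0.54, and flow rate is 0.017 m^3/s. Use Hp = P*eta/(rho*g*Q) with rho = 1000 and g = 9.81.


Pump head formula: Hp = P * eta / (rho * g * Q).
Numerator: P * eta = 15.1 * 1000 * 0.54 = 8154.0 W.
Denominator: rho * g * Q = 1000 * 9.81 * 0.017 = 166.77.
Hp = 8154.0 / 166.77 = 48.89 m.

48.89


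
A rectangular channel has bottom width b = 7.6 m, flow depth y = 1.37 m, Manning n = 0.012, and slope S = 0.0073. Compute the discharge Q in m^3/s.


For a rectangular channel, the cross-sectional area A = b * y = 7.6 * 1.37 = 10.41 m^2.
The wetted perimeter P = b + 2y = 7.6 + 2*1.37 = 10.34 m.
Hydraulic radius R = A/P = 10.41/10.34 = 1.007 m.
Velocity V = (1/n)*R^(2/3)*S^(1/2) = (1/0.012)*1.007^(2/3)*0.0073^(1/2) = 7.153 m/s.
Discharge Q = A * V = 10.41 * 7.153 = 74.477 m^3/s.

74.477


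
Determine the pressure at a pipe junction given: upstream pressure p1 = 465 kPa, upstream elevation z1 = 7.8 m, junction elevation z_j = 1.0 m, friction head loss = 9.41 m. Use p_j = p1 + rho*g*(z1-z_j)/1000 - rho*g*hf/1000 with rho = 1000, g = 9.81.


Junction pressure: p_j = p1 + rho*g*(z1 - z_j)/1000 - rho*g*hf/1000.
Elevation term = 1000*9.81*(7.8 - 1.0)/1000 = 66.708 kPa.
Friction term = 1000*9.81*9.41/1000 = 92.312 kPa.
p_j = 465 + 66.708 - 92.312 = 439.4 kPa.

439.4


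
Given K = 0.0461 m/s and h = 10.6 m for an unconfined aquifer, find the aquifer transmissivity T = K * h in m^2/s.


Transmissivity is defined as T = K * h.
T = 0.0461 * 10.6
  = 0.4887 m^2/s.

0.4887


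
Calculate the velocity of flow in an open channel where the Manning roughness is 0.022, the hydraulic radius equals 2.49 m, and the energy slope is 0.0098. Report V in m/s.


Manning's equation gives V = (1/n) * R^(2/3) * S^(1/2).
First, compute R^(2/3) = 2.49^(2/3) = 1.8371.
Next, S^(1/2) = 0.0098^(1/2) = 0.098995.
Then 1/n = 1/0.022 = 45.45.
V = 45.45 * 1.8371 * 0.098995 = 8.2665 m/s.

8.2665


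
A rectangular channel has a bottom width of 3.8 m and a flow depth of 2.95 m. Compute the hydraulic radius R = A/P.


For a rectangular section:
Flow area A = b * y = 3.8 * 2.95 = 11.21 m^2.
Wetted perimeter P = b + 2y = 3.8 + 2*2.95 = 9.7 m.
Hydraulic radius R = A/P = 11.21 / 9.7 = 1.1557 m.

1.1557


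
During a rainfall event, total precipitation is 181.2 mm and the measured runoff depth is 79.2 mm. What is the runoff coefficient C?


The runoff coefficient C = runoff depth / rainfall depth.
C = 79.2 / 181.2
  = 0.4371.

0.4371


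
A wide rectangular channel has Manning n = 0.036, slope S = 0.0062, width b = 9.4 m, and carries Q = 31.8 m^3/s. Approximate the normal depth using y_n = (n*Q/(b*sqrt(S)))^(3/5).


We use the wide-channel approximation y_n = (n*Q/(b*sqrt(S)))^(3/5).
sqrt(S) = sqrt(0.0062) = 0.07874.
Numerator: n*Q = 0.036 * 31.8 = 1.1448.
Denominator: b*sqrt(S) = 9.4 * 0.07874 = 0.740156.
arg = 1.5467.
y_n = 1.5467^(3/5) = 1.2991 m.

1.2991


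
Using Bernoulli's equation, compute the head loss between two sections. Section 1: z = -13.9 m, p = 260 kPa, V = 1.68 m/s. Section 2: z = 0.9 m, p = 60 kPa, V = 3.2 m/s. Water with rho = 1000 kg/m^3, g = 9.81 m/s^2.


Total head at each section: H = z + p/(rho*g) + V^2/(2g).
H1 = -13.9 + 260*1000/(1000*9.81) + 1.68^2/(2*9.81)
   = -13.9 + 26.504 + 0.1439
   = 12.747 m.
H2 = 0.9 + 60*1000/(1000*9.81) + 3.2^2/(2*9.81)
   = 0.9 + 6.116 + 0.5219
   = 7.538 m.
h_L = H1 - H2 = 12.747 - 7.538 = 5.209 m.

5.209


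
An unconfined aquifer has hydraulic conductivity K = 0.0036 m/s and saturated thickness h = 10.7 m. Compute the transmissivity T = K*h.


Transmissivity is defined as T = K * h.
T = 0.0036 * 10.7
  = 0.0385 m^2/s.

0.0385


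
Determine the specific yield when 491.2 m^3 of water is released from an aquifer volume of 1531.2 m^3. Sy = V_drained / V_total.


Specific yield Sy = Volume drained / Total volume.
Sy = 491.2 / 1531.2
   = 0.3208.

0.3208


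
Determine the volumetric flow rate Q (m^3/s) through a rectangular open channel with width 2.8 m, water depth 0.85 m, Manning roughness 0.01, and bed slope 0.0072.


For a rectangular channel, the cross-sectional area A = b * y = 2.8 * 0.85 = 2.38 m^2.
The wetted perimeter P = b + 2y = 2.8 + 2*0.85 = 4.5 m.
Hydraulic radius R = A/P = 2.38/4.5 = 0.5289 m.
Velocity V = (1/n)*R^(2/3)*S^(1/2) = (1/0.01)*0.5289^(2/3)*0.0072^(1/2) = 5.5494 m/s.
Discharge Q = A * V = 2.38 * 5.5494 = 13.207 m^3/s.

13.207


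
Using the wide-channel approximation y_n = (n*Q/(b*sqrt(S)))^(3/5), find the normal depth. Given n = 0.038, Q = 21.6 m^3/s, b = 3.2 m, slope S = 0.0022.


We use the wide-channel approximation y_n = (n*Q/(b*sqrt(S)))^(3/5).
sqrt(S) = sqrt(0.0022) = 0.046904.
Numerator: n*Q = 0.038 * 21.6 = 0.8208.
Denominator: b*sqrt(S) = 3.2 * 0.046904 = 0.150093.
arg = 5.4686.
y_n = 5.4686^(3/5) = 2.7716 m.

2.7716


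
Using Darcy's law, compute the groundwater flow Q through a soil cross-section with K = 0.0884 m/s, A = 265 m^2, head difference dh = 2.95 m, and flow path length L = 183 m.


Darcy's law: Q = K * A * i, where i = dh/L.
Hydraulic gradient i = 2.95 / 183 = 0.01612.
Q = 0.0884 * 265 * 0.01612
  = 0.3776 m^3/s.

0.3776


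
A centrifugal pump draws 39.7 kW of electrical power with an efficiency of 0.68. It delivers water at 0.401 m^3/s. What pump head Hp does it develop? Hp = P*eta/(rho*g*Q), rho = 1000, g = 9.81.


Pump head formula: Hp = P * eta / (rho * g * Q).
Numerator: P * eta = 39.7 * 1000 * 0.68 = 26996.0 W.
Denominator: rho * g * Q = 1000 * 9.81 * 0.401 = 3933.81.
Hp = 26996.0 / 3933.81 = 6.86 m.

6.86


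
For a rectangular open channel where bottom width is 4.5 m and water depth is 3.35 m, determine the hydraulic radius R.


For a rectangular section:
Flow area A = b * y = 4.5 * 3.35 = 15.08 m^2.
Wetted perimeter P = b + 2y = 4.5 + 2*3.35 = 11.2 m.
Hydraulic radius R = A/P = 15.08 / 11.2 = 1.346 m.

1.346


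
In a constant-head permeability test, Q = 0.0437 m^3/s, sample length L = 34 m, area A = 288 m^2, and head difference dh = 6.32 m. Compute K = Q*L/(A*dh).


From K = Q*L / (A*dh):
Numerator: Q*L = 0.0437 * 34 = 1.4858.
Denominator: A*dh = 288 * 6.32 = 1820.16.
K = 1.4858 / 1820.16 = 0.000816 m/s.

0.000816


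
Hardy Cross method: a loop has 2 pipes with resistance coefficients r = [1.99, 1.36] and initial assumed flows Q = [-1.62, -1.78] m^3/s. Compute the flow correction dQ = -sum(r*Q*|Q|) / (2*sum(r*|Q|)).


Numerator terms (r*Q*|Q|): 1.99*-1.62*|-1.62| = -5.2226; 1.36*-1.78*|-1.78| = -4.309.
Sum of numerator = -9.5316.
Denominator terms (r*|Q|): 1.99*|-1.62| = 3.2238; 1.36*|-1.78| = 2.4208.
2 * sum of denominator = 2 * 5.6446 = 11.2892.
dQ = --9.5316 / 11.2892 = 0.8443 m^3/s.

0.8443


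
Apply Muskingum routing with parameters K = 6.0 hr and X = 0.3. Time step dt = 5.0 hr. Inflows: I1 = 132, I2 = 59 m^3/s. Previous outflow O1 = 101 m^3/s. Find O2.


Muskingum coefficients:
denom = 2*K*(1-X) + dt = 2*6.0*(1-0.3) + 5.0 = 13.4.
C0 = (dt - 2*K*X)/denom = (5.0 - 2*6.0*0.3)/13.4 = 0.1045.
C1 = (dt + 2*K*X)/denom = (5.0 + 2*6.0*0.3)/13.4 = 0.6418.
C2 = (2*K*(1-X) - dt)/denom = 0.2537.
O2 = C0*I2 + C1*I1 + C2*O1
   = 0.1045*59 + 0.6418*132 + 0.2537*101
   = 116.51 m^3/s.

116.51


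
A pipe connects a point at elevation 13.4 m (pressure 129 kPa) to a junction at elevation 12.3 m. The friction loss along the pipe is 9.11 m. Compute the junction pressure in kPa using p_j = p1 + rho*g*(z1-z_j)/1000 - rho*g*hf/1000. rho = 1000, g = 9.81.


Junction pressure: p_j = p1 + rho*g*(z1 - z_j)/1000 - rho*g*hf/1000.
Elevation term = 1000*9.81*(13.4 - 12.3)/1000 = 10.791 kPa.
Friction term = 1000*9.81*9.11/1000 = 89.369 kPa.
p_j = 129 + 10.791 - 89.369 = 50.42 kPa.

50.42


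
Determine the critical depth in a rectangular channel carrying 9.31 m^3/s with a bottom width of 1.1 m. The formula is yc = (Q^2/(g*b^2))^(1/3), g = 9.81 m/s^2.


Using yc = (Q^2 / (g * b^2))^(1/3):
Q^2 = 9.31^2 = 86.68.
g * b^2 = 9.81 * 1.1^2 = 9.81 * 1.21 = 11.87.
Q^2 / (g*b^2) = 86.68 / 11.87 = 7.3024.
yc = 7.3024^(1/3) = 1.9401 m.

1.9401


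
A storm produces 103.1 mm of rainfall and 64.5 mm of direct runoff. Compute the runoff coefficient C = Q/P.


The runoff coefficient C = runoff depth / rainfall depth.
C = 64.5 / 103.1
  = 0.6256.

0.6256


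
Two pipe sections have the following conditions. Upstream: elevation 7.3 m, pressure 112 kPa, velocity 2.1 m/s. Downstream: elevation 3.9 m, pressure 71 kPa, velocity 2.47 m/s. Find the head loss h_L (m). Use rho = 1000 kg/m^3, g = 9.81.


Total head at each section: H = z + p/(rho*g) + V^2/(2g).
H1 = 7.3 + 112*1000/(1000*9.81) + 2.1^2/(2*9.81)
   = 7.3 + 11.417 + 0.2248
   = 18.942 m.
H2 = 3.9 + 71*1000/(1000*9.81) + 2.47^2/(2*9.81)
   = 3.9 + 7.238 + 0.311
   = 11.448 m.
h_L = H1 - H2 = 18.942 - 11.448 = 7.493 m.

7.493


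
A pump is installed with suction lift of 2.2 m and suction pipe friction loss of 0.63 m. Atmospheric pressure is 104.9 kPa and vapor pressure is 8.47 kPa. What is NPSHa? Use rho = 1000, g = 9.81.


NPSHa = p_atm/(rho*g) - z_s - hf_s - p_vap/(rho*g).
p_atm/(rho*g) = 104.9*1000 / (1000*9.81) = 10.693 m.
p_vap/(rho*g) = 8.47*1000 / (1000*9.81) = 0.863 m.
NPSHa = 10.693 - 2.2 - 0.63 - 0.863
      = 7.0 m.

7.0


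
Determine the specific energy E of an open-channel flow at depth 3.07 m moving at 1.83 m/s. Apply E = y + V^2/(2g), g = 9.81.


Specific energy E = y + V^2/(2g).
Velocity head = V^2/(2g) = 1.83^2 / (2*9.81) = 3.3489 / 19.62 = 0.1707 m.
E = 3.07 + 0.1707 = 3.2407 m.

3.2407


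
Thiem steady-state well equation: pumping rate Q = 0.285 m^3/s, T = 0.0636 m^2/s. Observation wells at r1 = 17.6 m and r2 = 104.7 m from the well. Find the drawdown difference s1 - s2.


Thiem equation: s1 - s2 = Q/(2*pi*T) * ln(r2/r1).
ln(r2/r1) = ln(104.7/17.6) = 1.7832.
Q/(2*pi*T) = 0.285 / (2*pi*0.0636) = 0.285 / 0.3996 = 0.7132.
s1 - s2 = 0.7132 * 1.7832 = 1.2718 m.

1.2718


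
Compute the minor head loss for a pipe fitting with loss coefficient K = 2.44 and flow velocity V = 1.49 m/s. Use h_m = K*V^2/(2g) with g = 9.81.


Minor loss formula: h_m = K * V^2/(2g).
V^2 = 1.49^2 = 2.2201.
V^2/(2g) = 2.2201 / 19.62 = 0.1132 m.
h_m = 2.44 * 0.1132 = 0.2761 m.

0.2761


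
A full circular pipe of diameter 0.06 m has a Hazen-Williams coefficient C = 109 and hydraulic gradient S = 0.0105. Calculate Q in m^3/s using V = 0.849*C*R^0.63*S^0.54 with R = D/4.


For a full circular pipe, R = D/4 = 0.06/4 = 0.015 m.
V = 0.849 * 109 * 0.015^0.63 * 0.0105^0.54
  = 0.849 * 109 * 0.070948 * 0.085397
  = 0.5607 m/s.
Pipe area A = pi*D^2/4 = pi*0.06^2/4 = 0.0028 m^2.
Q = A * V = 0.0028 * 0.5607 = 0.0016 m^3/s.

0.0016


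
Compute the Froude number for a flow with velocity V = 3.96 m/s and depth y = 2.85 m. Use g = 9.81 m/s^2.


The Froude number is defined as Fr = V / sqrt(g*y).
g*y = 9.81 * 2.85 = 27.9585.
sqrt(g*y) = sqrt(27.9585) = 5.2876.
Fr = 3.96 / 5.2876 = 0.7489.

0.7489


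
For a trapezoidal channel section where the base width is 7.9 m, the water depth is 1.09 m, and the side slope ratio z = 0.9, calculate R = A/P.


For a trapezoidal section with side slope z:
A = (b + z*y)*y = (7.9 + 0.9*1.09)*1.09 = 9.68 m^2.
P = b + 2*y*sqrt(1 + z^2) = 7.9 + 2*1.09*sqrt(1 + 0.9^2) = 10.833 m.
R = A/P = 9.68 / 10.833 = 0.8936 m.

0.8936


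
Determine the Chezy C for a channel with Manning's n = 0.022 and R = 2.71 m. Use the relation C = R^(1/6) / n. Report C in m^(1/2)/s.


The Chezy coefficient relates to Manning's n through C = R^(1/6) / n.
R^(1/6) = 2.71^(1/6) = 1.18076.
C = 1.18076 / 0.022 = 53.67 m^(1/2)/s.

53.67


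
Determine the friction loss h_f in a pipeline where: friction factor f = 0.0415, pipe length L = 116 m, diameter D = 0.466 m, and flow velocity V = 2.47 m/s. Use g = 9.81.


Darcy-Weisbach equation: h_f = f * (L/D) * V^2/(2g).
f * L/D = 0.0415 * 116/0.466 = 10.3305.
V^2/(2g) = 2.47^2 / (2*9.81) = 6.1009 / 19.62 = 0.311 m.
h_f = 10.3305 * 0.311 = 3.212 m.

3.212


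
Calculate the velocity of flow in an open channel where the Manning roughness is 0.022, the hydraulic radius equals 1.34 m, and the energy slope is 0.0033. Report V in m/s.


Manning's equation gives V = (1/n) * R^(2/3) * S^(1/2).
First, compute R^(2/3) = 1.34^(2/3) = 1.2154.
Next, S^(1/2) = 0.0033^(1/2) = 0.057446.
Then 1/n = 1/0.022 = 45.45.
V = 45.45 * 1.2154 * 0.057446 = 3.1737 m/s.

3.1737


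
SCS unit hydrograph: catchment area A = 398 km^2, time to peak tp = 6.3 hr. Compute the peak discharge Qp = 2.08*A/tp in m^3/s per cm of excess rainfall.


SCS formula: Qp = 2.08 * A / tp.
Qp = 2.08 * 398 / 6.3
   = 827.84 / 6.3
   = 131.4 m^3/s per cm.

131.4


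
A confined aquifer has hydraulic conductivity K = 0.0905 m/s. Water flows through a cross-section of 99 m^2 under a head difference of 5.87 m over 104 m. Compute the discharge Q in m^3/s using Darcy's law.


Darcy's law: Q = K * A * i, where i = dh/L.
Hydraulic gradient i = 5.87 / 104 = 0.056442.
Q = 0.0905 * 99 * 0.056442
  = 0.5057 m^3/s.

0.5057


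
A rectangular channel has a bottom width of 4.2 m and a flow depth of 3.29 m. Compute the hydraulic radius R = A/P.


For a rectangular section:
Flow area A = b * y = 4.2 * 3.29 = 13.82 m^2.
Wetted perimeter P = b + 2y = 4.2 + 2*3.29 = 10.78 m.
Hydraulic radius R = A/P = 13.82 / 10.78 = 1.2818 m.

1.2818


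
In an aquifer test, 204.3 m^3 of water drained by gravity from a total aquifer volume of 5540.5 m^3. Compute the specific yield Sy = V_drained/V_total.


Specific yield Sy = Volume drained / Total volume.
Sy = 204.3 / 5540.5
   = 0.0369.

0.0369


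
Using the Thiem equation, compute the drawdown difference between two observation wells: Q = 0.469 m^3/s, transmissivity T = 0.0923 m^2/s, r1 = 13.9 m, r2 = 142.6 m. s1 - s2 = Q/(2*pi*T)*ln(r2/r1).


Thiem equation: s1 - s2 = Q/(2*pi*T) * ln(r2/r1).
ln(r2/r1) = ln(142.6/13.9) = 2.3282.
Q/(2*pi*T) = 0.469 / (2*pi*0.0923) = 0.469 / 0.5799 = 0.8087.
s1 - s2 = 0.8087 * 2.3282 = 1.8828 m.

1.8828


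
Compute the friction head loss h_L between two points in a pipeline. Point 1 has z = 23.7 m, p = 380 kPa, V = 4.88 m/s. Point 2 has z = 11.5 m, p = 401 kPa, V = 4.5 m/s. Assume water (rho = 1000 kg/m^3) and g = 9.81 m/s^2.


Total head at each section: H = z + p/(rho*g) + V^2/(2g).
H1 = 23.7 + 380*1000/(1000*9.81) + 4.88^2/(2*9.81)
   = 23.7 + 38.736 + 1.2138
   = 63.65 m.
H2 = 11.5 + 401*1000/(1000*9.81) + 4.5^2/(2*9.81)
   = 11.5 + 40.877 + 1.0321
   = 53.409 m.
h_L = H1 - H2 = 63.65 - 53.409 = 10.241 m.

10.241


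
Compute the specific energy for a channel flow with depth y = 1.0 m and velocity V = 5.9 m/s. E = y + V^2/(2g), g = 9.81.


Specific energy E = y + V^2/(2g).
Velocity head = V^2/(2g) = 5.9^2 / (2*9.81) = 34.81 / 19.62 = 1.7742 m.
E = 1.0 + 1.7742 = 2.7742 m.

2.7742


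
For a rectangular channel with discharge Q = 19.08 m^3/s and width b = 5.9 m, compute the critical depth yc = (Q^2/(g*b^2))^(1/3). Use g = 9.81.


Using yc = (Q^2 / (g * b^2))^(1/3):
Q^2 = 19.08^2 = 364.05.
g * b^2 = 9.81 * 5.9^2 = 9.81 * 34.81 = 341.49.
Q^2 / (g*b^2) = 364.05 / 341.49 = 1.0661.
yc = 1.0661^(1/3) = 1.0216 m.

1.0216


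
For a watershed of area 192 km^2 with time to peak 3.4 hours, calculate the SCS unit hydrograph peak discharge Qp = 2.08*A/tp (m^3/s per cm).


SCS formula: Qp = 2.08 * A / tp.
Qp = 2.08 * 192 / 3.4
   = 399.36 / 3.4
   = 117.46 m^3/s per cm.

117.46


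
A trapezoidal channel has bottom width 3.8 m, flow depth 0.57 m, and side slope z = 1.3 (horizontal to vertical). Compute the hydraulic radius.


For a trapezoidal section with side slope z:
A = (b + z*y)*y = (3.8 + 1.3*0.57)*0.57 = 2.588 m^2.
P = b + 2*y*sqrt(1 + z^2) = 3.8 + 2*0.57*sqrt(1 + 1.3^2) = 5.67 m.
R = A/P = 2.588 / 5.67 = 0.4565 m.

0.4565


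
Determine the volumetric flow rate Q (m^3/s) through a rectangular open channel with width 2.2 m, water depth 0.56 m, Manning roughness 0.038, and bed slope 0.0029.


For a rectangular channel, the cross-sectional area A = b * y = 2.2 * 0.56 = 1.23 m^2.
The wetted perimeter P = b + 2y = 2.2 + 2*0.56 = 3.32 m.
Hydraulic radius R = A/P = 1.23/3.32 = 0.3711 m.
Velocity V = (1/n)*R^(2/3)*S^(1/2) = (1/0.038)*0.3711^(2/3)*0.0029^(1/2) = 0.7318 m/s.
Discharge Q = A * V = 1.23 * 0.7318 = 0.902 m^3/s.

0.902


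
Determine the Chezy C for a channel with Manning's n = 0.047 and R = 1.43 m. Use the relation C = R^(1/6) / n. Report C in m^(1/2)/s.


The Chezy coefficient relates to Manning's n through C = R^(1/6) / n.
R^(1/6) = 1.43^(1/6) = 1.061425.
C = 1.061425 / 0.047 = 22.58 m^(1/2)/s.

22.58


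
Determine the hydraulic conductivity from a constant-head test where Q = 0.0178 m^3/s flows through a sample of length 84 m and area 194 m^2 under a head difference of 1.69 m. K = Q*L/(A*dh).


From K = Q*L / (A*dh):
Numerator: Q*L = 0.0178 * 84 = 1.4952.
Denominator: A*dh = 194 * 1.69 = 327.86.
K = 1.4952 / 327.86 = 0.00456 m/s.

0.00456


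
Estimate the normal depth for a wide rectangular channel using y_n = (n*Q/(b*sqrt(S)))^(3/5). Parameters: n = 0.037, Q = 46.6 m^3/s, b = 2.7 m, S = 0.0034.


We use the wide-channel approximation y_n = (n*Q/(b*sqrt(S)))^(3/5).
sqrt(S) = sqrt(0.0034) = 0.05831.
Numerator: n*Q = 0.037 * 46.6 = 1.7242.
Denominator: b*sqrt(S) = 2.7 * 0.05831 = 0.157437.
arg = 10.9518.
y_n = 10.9518^(3/5) = 4.2043 m.

4.2043


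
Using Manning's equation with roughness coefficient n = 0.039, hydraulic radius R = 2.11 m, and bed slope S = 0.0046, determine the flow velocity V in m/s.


Manning's equation gives V = (1/n) * R^(2/3) * S^(1/2).
First, compute R^(2/3) = 2.11^(2/3) = 1.6451.
Next, S^(1/2) = 0.0046^(1/2) = 0.067823.
Then 1/n = 1/0.039 = 25.64.
V = 25.64 * 1.6451 * 0.067823 = 2.8609 m/s.

2.8609


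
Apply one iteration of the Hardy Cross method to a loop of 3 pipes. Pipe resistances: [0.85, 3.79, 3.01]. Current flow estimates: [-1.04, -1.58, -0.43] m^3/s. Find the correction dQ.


Numerator terms (r*Q*|Q|): 0.85*-1.04*|-1.04| = -0.9194; 3.79*-1.58*|-1.58| = -9.4614; 3.01*-0.43*|-0.43| = -0.5565.
Sum of numerator = -10.9373.
Denominator terms (r*|Q|): 0.85*|-1.04| = 0.884; 3.79*|-1.58| = 5.9882; 3.01*|-0.43| = 1.2943.
2 * sum of denominator = 2 * 8.1665 = 16.333.
dQ = --10.9373 / 16.333 = 0.6696 m^3/s.

0.6696


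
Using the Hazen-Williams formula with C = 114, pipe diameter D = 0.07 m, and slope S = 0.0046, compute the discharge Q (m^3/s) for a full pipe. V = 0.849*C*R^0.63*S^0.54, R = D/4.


For a full circular pipe, R = D/4 = 0.07/4 = 0.0175 m.
V = 0.849 * 114 * 0.0175^0.63 * 0.0046^0.54
  = 0.849 * 114 * 0.078183 * 0.054688
  = 0.4138 m/s.
Pipe area A = pi*D^2/4 = pi*0.07^2/4 = 0.0038 m^2.
Q = A * V = 0.0038 * 0.4138 = 0.0016 m^3/s.

0.0016


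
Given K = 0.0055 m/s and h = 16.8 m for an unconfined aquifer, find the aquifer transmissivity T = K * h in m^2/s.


Transmissivity is defined as T = K * h.
T = 0.0055 * 16.8
  = 0.0924 m^2/s.

0.0924


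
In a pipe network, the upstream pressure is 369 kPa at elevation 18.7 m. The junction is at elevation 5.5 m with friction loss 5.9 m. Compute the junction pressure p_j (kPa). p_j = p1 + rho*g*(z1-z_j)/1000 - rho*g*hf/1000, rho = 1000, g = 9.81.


Junction pressure: p_j = p1 + rho*g*(z1 - z_j)/1000 - rho*g*hf/1000.
Elevation term = 1000*9.81*(18.7 - 5.5)/1000 = 129.492 kPa.
Friction term = 1000*9.81*5.9/1000 = 57.879 kPa.
p_j = 369 + 129.492 - 57.879 = 440.61 kPa.

440.61
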